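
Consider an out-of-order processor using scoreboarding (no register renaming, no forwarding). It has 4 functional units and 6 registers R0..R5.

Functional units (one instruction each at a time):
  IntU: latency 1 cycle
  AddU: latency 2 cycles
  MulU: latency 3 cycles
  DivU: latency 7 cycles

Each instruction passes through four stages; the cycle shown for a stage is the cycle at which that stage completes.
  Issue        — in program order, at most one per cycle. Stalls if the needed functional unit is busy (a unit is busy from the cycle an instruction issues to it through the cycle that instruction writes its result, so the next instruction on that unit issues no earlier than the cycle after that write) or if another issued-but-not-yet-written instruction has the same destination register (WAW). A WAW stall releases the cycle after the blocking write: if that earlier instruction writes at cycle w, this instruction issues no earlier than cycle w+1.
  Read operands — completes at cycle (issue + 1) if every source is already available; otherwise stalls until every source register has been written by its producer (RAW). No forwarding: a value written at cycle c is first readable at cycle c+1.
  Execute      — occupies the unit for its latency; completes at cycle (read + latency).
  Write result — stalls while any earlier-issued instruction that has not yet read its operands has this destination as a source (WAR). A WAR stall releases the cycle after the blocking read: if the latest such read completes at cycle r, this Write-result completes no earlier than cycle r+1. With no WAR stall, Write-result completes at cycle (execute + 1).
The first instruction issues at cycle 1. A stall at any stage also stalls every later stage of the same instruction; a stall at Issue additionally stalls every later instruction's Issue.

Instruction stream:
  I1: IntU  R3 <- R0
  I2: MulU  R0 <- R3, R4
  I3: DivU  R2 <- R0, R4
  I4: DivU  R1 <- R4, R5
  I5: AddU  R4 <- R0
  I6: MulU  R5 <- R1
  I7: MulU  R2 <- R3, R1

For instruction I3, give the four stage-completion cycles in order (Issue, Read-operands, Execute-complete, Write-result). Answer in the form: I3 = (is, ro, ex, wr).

I3 = (3, 10, 17, 18)

  I1 | 1 | 2 | 3 | 4
  I2 | 2 | 5 | 8 | 9   RAW R3: wait I1 write@4
  I3 | 3 | 10 | 17 | 18   RAW R0: wait I2 write@9
  I4 | 19 | 20 | 27 | 28   struct: DivU busy until I3 writes@18
  I5 | 20 | 21 | 23 | 24
  I6 | 21 | 29 | 32 | 33   RAW R1: wait I4 write@28
  I7 | 34 | 35 | 38 | 39   struct: MulU busy until I6 writes@33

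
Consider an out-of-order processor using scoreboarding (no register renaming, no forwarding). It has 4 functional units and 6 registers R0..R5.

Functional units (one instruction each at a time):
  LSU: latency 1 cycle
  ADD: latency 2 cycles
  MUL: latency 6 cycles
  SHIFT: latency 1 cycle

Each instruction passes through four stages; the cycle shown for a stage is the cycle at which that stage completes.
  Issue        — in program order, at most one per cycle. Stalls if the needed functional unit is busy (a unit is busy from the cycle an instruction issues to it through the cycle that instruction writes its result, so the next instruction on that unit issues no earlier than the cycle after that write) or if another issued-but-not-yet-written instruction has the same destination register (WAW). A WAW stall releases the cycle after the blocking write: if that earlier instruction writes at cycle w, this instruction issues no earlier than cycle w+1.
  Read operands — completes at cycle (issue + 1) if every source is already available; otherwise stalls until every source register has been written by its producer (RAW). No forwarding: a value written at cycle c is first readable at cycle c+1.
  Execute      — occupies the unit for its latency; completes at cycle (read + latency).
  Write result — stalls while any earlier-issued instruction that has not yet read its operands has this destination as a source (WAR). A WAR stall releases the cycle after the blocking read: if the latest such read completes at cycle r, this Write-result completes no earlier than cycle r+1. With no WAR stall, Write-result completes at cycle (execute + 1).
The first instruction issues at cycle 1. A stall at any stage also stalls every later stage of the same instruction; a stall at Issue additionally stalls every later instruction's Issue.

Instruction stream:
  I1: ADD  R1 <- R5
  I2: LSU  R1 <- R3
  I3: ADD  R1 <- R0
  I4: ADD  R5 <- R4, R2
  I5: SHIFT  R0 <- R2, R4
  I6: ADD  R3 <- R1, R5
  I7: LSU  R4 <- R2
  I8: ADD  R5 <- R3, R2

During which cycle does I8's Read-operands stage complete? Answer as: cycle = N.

cycle = 26

t=1  issue I1 (ADD)
t=2  I1 read-ops
t=4  I1 finished on ADD
t=5  I1→R1
t=6  issue I2 (LSU)
t=7  I2 read-ops
t=8  I2 finished on LSU
t=9  I2→R1
t=10  issue I3 (ADD)
t=11  I3 read-ops
t=13  I3 finished on ADD
t=14  I3→R1
t=15  issue I4 (ADD)
t=16  I4 read-ops; issue I5 (SHIFT)
t=17  I5 read-ops
t=18  I4 finished on ADD; I5 finished on SHIFT
t=19  I4→R5; I5→R0
t=20  issue I6 (ADD)
t=21  I6 read-ops; issue I7 (LSU)
t=22  I7 read-ops
t=23  I6 finished on ADD; I7 finished on LSU
t=24  I6→R3; I7→R4
t=25  issue I8 (ADD)
t=26  I8 read-ops
t=28  I8 finished on ADD
t=29  I8→R5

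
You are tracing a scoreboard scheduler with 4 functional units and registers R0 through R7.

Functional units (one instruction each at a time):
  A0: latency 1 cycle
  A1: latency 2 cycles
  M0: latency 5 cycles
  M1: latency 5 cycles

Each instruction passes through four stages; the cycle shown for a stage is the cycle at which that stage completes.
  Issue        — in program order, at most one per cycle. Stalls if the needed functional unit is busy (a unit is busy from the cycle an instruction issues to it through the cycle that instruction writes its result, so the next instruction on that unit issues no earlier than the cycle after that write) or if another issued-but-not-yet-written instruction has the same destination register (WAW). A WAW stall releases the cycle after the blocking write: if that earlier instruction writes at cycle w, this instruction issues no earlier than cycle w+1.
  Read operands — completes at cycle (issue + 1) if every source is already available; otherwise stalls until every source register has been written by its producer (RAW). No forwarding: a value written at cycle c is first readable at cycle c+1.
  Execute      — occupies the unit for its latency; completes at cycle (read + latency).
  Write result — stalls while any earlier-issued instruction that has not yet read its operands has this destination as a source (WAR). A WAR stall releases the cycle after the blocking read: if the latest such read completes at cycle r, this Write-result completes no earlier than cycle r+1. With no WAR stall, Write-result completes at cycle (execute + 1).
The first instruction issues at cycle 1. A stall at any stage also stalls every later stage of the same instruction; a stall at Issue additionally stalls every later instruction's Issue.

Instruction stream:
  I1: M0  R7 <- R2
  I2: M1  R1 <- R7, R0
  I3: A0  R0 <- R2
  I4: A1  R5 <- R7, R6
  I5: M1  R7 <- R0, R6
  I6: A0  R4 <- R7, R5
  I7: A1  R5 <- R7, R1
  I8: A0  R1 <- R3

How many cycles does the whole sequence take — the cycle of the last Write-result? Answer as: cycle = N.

t=1  I1→M0
t=2  I1 RO, I2→M1
t=3  I3→A0
t=4  I3 RO, I4→A1
t=5  I3 EX
t=7  I1 EX
t=8  I1 WR R7
t=9  I2 RO, I4 RO
t=10  I3 WR R0
t=11  I4 EX
t=12  I4 WR R5
t=14  I2 EX
t=15  I2 WR R1
t=16  I5→M1
t=17  I5 RO, I6→A0
t=18  I7→A1
t=22  I5 EX
t=23  I5 WR R7
t=24  I6 RO, I7 RO
t=25  I6 EX
t=26  I6 WR R4, I7 EX
t=27  I7 WR R5, I8→A0
t=28  I8 RO
t=29  I8 EX
t=30  I8 WR R1

cycle = 30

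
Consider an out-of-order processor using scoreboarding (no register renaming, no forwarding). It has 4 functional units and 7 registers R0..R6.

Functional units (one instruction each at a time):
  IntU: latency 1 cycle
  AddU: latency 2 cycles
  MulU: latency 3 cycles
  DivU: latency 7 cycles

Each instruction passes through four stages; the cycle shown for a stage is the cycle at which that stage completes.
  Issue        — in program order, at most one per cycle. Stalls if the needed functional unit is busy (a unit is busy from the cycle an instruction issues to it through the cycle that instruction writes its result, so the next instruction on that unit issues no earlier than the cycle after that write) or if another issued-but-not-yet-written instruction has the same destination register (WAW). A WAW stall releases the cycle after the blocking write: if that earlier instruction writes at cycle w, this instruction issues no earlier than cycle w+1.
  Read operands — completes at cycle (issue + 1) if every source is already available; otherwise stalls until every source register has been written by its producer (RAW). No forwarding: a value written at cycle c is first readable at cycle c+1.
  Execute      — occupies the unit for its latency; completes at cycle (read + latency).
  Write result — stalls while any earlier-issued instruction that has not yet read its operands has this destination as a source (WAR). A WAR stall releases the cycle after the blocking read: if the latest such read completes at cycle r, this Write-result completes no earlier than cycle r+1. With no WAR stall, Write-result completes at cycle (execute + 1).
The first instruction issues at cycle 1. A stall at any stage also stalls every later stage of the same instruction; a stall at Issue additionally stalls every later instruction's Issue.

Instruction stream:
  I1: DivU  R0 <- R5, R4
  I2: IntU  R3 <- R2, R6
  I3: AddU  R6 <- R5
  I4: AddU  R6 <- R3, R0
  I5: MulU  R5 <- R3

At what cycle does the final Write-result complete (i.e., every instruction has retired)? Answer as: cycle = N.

cycle = 14

t=1  I1 dispatched to DivU
t=2  I1 operands ready; I2 dispatched to IntU
t=3  I2 operands ready; I3 dispatched to AddU
t=4  I2 complete; I3 operands ready
t=5  R3←I2
t=6  I3 complete
t=7  R6←I3
t=8  I4 dispatched to AddU
t=9  I1 complete; I5 dispatched to MulU
t=10  R0←I1; I5 operands ready
t=11  I4 operands ready
t=13  I4 complete; I5 complete
t=14  R6←I4; R5←I5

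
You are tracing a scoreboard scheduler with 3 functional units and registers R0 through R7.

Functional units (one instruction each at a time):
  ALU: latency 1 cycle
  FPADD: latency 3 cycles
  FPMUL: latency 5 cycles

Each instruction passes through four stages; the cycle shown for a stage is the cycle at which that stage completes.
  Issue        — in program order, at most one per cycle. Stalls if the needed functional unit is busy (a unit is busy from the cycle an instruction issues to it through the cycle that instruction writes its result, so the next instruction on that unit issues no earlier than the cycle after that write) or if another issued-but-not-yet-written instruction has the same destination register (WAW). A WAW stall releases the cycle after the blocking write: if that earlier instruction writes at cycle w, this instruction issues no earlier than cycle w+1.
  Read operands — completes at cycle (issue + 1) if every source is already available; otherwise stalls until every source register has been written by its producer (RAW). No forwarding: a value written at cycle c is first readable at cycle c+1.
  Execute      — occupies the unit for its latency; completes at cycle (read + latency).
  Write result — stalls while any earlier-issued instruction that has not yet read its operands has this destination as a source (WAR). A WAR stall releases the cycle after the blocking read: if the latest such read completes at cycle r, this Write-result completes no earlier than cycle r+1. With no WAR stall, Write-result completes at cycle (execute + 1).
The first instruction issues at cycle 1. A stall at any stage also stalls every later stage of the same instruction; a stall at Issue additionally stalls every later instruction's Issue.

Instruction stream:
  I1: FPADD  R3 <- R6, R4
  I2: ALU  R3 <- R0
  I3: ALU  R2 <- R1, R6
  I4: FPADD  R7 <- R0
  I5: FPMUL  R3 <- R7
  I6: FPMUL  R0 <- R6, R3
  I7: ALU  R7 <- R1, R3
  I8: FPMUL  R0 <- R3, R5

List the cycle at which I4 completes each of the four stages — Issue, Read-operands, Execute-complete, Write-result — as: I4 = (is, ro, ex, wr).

c1: I1 issues→FPADD
c2: I1 reads
c5: I1 exec-done
c6: I1 writes R3
c7: I2 issues→ALU
c8: I2 reads
c9: I2 exec-done
c10: I2 writes R3
c11: I3 issues→ALU
c12: I3 reads, I4 issues→FPADD
c13: I3 exec-done, I4 reads, I5 issues→FPMUL
c14: I3 writes R2
c16: I4 exec-done
c17: I4 writes R7
c18: I5 reads
c23: I5 exec-done
c24: I5 writes R3
c25: I6 issues→FPMUL
c26: I6 reads, I7 issues→ALU
c27: I7 reads
c28: I7 exec-done
c29: I7 writes R7
c31: I6 exec-done
c32: I6 writes R0
c33: I8 issues→FPMUL
c34: I8 reads
c39: I8 exec-done
c40: I8 writes R0

I4 = (12, 13, 16, 17)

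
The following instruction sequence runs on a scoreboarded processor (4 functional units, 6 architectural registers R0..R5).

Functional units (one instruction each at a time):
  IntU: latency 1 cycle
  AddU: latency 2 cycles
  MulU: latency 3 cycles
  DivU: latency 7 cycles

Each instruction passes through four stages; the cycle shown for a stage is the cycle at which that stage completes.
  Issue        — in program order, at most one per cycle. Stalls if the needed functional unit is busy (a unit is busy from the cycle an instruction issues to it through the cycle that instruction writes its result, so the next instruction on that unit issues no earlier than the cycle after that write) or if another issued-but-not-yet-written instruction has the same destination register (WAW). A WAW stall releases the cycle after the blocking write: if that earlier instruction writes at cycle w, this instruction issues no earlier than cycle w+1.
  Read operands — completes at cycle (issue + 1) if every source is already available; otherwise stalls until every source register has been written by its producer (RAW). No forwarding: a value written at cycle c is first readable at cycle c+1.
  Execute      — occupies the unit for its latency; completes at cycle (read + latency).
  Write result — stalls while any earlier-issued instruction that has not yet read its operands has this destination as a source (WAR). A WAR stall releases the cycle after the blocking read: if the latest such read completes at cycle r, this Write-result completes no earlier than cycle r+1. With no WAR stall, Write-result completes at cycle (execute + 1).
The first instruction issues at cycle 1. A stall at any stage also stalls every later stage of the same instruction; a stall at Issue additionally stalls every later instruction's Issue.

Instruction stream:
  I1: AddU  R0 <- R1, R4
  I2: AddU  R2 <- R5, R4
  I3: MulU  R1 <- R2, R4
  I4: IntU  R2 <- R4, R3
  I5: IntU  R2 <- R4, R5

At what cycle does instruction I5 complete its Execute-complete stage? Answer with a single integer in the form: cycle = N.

c1: issue I1 (AddU)
c2: I1 read-ops
c4: I1 finished on AddU
c5: I1→R0
c6: issue I2 (AddU)
c7: I2 read-ops, issue I3 (MulU)
c9: I2 finished on AddU
c10: I2→R2
c11: I3 read-ops, issue I4 (IntU)
c12: I4 read-ops
c13: I4 finished on IntU
c14: I3 finished on MulU, I4→R2
c15: I3→R1, issue I5 (IntU)
c16: I5 read-ops
c17: I5 finished on IntU
c18: I5→R2

cycle = 17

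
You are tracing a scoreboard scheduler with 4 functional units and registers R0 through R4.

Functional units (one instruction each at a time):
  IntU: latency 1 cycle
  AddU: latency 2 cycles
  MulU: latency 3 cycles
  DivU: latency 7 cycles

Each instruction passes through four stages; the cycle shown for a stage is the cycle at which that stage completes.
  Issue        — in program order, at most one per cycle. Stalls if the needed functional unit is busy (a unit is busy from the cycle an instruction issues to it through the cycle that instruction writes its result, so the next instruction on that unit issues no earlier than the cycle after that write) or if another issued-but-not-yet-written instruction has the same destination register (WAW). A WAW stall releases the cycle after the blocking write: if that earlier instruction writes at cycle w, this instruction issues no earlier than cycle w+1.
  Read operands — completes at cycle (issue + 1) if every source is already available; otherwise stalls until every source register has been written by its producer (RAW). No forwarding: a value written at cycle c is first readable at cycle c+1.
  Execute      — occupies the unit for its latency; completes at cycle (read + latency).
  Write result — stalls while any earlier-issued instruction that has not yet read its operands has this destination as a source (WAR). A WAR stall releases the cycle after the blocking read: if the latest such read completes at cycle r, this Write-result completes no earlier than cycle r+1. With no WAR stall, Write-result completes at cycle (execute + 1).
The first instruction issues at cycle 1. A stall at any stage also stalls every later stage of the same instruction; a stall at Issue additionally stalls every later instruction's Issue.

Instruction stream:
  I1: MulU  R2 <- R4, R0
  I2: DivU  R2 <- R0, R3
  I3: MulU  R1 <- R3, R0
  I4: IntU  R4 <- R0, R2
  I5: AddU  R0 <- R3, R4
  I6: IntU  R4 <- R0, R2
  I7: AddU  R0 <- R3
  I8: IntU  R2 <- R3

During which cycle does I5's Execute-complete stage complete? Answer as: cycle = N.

t=1  I1→MulU
t=2  I1 RO
t=5  I1 EX
t=6  I1 WR R2
t=7  I2→DivU
t=8  I2 RO | I3→MulU
t=9  I3 RO | I4→IntU
t=10  I5→AddU
t=12  I3 EX
t=13  I3 WR R1
t=15  I2 EX
t=16  I2 WR R2
t=17  I4 RO
t=18  I4 EX
t=19  I4 WR R4
t=20  I5 RO | I6→IntU
t=22  I5 EX
t=23  I5 WR R0
t=24  I6 RO | I7→AddU
t=25  I6 EX | I7 RO
t=26  I6 WR R4
t=27  I7 EX | I8→IntU
t=28  I7 WR R0 | I8 RO
t=29  I8 EX
t=30  I8 WR R2

cycle = 22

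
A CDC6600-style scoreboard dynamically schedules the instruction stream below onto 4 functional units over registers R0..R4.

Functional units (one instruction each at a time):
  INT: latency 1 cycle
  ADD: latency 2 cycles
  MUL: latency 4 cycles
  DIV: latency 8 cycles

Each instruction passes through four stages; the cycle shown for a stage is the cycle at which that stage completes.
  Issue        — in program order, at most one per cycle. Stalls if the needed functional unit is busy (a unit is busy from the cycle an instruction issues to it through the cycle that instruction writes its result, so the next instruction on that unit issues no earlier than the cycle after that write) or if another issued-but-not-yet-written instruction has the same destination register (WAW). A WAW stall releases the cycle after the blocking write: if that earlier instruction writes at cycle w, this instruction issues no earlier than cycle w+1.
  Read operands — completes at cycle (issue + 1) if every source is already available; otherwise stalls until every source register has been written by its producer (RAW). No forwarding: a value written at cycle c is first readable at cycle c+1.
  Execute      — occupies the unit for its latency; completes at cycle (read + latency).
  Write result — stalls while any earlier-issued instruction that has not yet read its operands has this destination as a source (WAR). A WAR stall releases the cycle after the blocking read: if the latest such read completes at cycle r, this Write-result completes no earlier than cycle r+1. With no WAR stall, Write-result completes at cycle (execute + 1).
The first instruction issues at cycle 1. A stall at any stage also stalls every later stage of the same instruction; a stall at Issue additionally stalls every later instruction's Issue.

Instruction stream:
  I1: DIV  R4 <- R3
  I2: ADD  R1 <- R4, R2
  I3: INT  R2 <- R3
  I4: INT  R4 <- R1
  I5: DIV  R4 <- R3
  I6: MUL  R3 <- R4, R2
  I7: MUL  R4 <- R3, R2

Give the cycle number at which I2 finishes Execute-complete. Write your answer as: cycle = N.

I1  is:1  ro:2  ex:10  wr:11
I2  is:2  ro:12  ex:14  wr:15  — RAW R4: wait I1 write@11
I3  is:3  ro:4  ex:5  wr:13  — WAR R2: wait I2 read@12
I4  is:14  ro:16  ex:17  wr:18  — struct: INT busy until I3 writes@13, RAW R1: wait I2 write@15
I5  is:19  ro:20  ex:28  wr:29  — WAW R4: wait I4 write@18
I6  is:20  ro:30  ex:34  wr:35  — RAW R4: wait I5 write@29
I7  is:36  ro:37  ex:41  wr:42  — struct: MUL busy until I6 writes@35

cycle = 14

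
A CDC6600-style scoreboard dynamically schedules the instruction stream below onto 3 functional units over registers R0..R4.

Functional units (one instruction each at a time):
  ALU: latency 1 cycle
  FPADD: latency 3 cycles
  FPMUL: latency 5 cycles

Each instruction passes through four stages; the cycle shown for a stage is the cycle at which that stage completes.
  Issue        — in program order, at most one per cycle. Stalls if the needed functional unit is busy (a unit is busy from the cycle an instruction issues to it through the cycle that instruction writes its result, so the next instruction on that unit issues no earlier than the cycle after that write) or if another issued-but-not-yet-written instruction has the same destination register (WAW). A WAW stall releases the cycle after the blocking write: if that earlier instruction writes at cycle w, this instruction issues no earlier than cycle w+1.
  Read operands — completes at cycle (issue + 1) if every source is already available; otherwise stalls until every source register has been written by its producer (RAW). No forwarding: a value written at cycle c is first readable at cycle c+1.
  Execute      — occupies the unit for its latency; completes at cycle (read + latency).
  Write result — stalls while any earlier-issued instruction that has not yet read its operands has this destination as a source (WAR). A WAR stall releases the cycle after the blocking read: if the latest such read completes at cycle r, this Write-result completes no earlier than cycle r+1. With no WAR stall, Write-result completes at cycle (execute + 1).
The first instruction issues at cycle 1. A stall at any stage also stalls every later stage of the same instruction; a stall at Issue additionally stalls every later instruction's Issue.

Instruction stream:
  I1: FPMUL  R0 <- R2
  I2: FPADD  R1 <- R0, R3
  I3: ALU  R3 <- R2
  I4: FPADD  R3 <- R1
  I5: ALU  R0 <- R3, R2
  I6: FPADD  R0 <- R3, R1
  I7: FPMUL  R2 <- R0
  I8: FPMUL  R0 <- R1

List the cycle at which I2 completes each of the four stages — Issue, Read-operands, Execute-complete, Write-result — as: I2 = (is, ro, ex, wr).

[I1] 1/2/7/8
[I2] 2/9/12/13  (RAW R0: wait I1 write@8)
[I3] 3/4/5/10  (WAR R3: wait I2 read@9)
[I4] 14/15/18/19  (struct: FPADD busy until I2 writes@13)
[I5] 15/20/21/22  (RAW R3: wait I4 write@19)
[I6] 23/24/27/28  (WAW R0: wait I5 write@22)
[I7] 24/29/34/35  (RAW R0: wait I6 write@28)
[I8] 36/37/42/43  (struct: FPMUL busy until I7 writes@35)

I2 = (2, 9, 12, 13)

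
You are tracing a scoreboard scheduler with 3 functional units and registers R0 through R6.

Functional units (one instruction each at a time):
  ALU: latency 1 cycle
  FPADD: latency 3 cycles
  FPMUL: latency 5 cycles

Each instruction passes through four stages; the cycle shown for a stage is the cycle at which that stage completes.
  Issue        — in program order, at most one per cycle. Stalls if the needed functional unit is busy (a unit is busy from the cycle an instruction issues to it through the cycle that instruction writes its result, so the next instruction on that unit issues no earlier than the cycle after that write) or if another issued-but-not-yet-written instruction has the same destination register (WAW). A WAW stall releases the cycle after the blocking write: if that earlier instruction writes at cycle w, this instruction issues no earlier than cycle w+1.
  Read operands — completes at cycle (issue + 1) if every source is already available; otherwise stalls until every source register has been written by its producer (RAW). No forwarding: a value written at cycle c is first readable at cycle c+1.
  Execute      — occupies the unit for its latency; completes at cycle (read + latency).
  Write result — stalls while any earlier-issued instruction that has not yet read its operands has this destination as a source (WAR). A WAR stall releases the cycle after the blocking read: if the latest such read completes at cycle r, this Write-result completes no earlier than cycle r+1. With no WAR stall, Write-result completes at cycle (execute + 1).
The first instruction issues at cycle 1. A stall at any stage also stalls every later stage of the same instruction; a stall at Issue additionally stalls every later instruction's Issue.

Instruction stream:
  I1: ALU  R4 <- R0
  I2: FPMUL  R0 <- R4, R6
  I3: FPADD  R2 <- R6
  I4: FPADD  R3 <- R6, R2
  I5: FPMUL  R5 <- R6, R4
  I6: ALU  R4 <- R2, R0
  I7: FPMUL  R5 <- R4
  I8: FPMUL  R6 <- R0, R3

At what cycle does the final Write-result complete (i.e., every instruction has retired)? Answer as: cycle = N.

cycle = 35

c1: issue I1 (ALU)
c2: I1 read-ops | issue I2 (FPMUL)
c3: I1 finished on ALU | issue I3 (FPADD)
c4: I1→R4 | I3 read-ops
c5: I2 read-ops
c7: I3 finished on FPADD
c8: I3→R2
c9: issue I4 (FPADD)
c10: I2 finished on FPMUL | I4 read-ops
c11: I2→R0
c12: issue I5 (FPMUL)
c13: I4 finished on FPADD | I5 read-ops | issue I6 (ALU)
c14: I4→R3 | I6 read-ops
c15: I6 finished on ALU
c16: I6→R4
c18: I5 finished on FPMUL
c19: I5→R5
c20: issue I7 (FPMUL)
c21: I7 read-ops
c26: I7 finished on FPMUL
c27: I7→R5
c28: issue I8 (FPMUL)
c29: I8 read-ops
c34: I8 finished on FPMUL
c35: I8→R6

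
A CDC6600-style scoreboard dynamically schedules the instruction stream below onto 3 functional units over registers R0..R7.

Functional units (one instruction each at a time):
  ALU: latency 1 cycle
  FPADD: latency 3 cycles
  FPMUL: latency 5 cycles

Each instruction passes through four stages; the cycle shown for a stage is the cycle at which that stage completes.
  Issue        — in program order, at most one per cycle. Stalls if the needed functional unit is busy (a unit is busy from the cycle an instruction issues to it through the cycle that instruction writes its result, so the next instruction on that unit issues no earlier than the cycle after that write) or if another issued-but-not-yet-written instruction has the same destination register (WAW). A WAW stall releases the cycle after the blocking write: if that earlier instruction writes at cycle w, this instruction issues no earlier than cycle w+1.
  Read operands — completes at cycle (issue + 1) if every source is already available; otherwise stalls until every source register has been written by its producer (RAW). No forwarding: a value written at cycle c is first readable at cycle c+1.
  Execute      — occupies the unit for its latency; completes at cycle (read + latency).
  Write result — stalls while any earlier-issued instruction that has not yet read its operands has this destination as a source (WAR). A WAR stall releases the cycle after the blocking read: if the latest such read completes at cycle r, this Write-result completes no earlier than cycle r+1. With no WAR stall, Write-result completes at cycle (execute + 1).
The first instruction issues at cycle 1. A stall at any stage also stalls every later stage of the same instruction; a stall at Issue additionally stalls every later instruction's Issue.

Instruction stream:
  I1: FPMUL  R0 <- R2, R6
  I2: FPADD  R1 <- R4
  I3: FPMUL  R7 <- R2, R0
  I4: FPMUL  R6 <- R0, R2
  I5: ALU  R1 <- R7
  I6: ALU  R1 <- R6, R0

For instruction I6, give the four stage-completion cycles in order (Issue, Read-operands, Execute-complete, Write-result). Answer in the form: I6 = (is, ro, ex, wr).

I6 = (22, 25, 26, 27)

I1  is:1  ro:2  ex:7  wr:8
I2  is:2  ro:3  ex:6  wr:7
I3  is:9  ro:10  ex:15  wr:16  — struct: FPMUL busy until I1 writes@8
I4  is:17  ro:18  ex:23  wr:24  — struct: FPMUL busy until I3 writes@16
I5  is:18  ro:19  ex:20  wr:21
I6  is:22  ro:25  ex:26  wr:27  — struct: ALU busy until I5 writes@21, RAW R6: wait I4 write@24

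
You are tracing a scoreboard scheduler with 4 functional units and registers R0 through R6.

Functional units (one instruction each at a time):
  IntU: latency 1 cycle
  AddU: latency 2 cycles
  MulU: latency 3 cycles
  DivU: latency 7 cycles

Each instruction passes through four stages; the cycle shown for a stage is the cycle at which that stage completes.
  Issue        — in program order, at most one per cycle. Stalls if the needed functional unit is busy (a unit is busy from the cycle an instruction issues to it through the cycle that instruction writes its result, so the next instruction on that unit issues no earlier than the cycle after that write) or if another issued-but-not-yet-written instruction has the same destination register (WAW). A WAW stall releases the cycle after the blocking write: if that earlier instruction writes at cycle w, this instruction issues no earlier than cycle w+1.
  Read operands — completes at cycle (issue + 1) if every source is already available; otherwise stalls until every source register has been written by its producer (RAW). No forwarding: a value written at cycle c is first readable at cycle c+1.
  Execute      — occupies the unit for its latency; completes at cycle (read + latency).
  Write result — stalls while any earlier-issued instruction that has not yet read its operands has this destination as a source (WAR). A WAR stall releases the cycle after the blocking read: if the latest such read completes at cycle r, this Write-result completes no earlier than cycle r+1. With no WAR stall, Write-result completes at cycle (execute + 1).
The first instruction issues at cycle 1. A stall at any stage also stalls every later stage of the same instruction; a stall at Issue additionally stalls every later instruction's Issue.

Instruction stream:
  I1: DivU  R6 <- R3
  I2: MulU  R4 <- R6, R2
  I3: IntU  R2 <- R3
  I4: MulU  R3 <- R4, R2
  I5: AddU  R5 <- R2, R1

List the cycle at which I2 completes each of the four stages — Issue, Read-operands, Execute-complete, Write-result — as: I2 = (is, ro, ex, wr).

I2 = (2, 11, 14, 15)

I1 -> (1, 2, 9, 10)
I2 -> (2, 11, 14, 15)  // RAW R6: wait I1 write@10
I3 -> (3, 4, 5, 12)  // WAR R2: wait I2 read@11
I4 -> (16, 17, 20, 21)  // struct: MulU busy until I2 writes@15
I5 -> (17, 18, 20, 21)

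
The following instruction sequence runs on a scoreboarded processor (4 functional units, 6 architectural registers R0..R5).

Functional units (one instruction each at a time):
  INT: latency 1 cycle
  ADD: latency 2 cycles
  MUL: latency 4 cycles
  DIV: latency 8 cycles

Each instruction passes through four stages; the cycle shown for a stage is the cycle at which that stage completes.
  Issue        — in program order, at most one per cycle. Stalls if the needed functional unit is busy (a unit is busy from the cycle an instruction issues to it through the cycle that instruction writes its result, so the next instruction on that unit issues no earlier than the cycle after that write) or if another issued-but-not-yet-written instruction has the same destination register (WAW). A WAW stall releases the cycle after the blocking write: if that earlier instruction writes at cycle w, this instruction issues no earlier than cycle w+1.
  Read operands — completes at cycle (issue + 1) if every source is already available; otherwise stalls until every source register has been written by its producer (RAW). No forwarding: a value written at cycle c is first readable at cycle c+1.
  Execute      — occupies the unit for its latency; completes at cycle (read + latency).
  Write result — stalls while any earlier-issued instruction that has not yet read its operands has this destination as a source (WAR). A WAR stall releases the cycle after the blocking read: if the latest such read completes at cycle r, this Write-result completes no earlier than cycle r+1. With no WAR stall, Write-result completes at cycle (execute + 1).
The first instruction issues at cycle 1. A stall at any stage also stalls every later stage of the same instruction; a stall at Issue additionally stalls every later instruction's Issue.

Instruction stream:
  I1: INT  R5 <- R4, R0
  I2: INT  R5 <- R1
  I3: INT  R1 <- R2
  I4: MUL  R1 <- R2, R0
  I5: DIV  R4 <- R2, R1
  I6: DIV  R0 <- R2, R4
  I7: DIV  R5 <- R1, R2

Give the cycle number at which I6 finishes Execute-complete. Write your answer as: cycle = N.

cycle = 39

[1] issue I1 (INT)
[2] I1 read-ops
[3] I1 finished on INT
[4] I1→R5
[5] issue I2 (INT)
[6] I2 read-ops
[7] I2 finished on INT
[8] I2→R5
[9] issue I3 (INT)
[10] I3 read-ops
[11] I3 finished on INT
[12] I3→R1
[13] issue I4 (MUL)
[14] I4 read-ops | issue I5 (DIV)
[18] I4 finished on MUL
[19] I4→R1
[20] I5 read-ops
[28] I5 finished on DIV
[29] I5→R4
[30] issue I6 (DIV)
[31] I6 read-ops
[39] I6 finished on DIV
[40] I6→R0
[41] issue I7 (DIV)
[42] I7 read-ops
[50] I7 finished on DIV
[51] I7→R5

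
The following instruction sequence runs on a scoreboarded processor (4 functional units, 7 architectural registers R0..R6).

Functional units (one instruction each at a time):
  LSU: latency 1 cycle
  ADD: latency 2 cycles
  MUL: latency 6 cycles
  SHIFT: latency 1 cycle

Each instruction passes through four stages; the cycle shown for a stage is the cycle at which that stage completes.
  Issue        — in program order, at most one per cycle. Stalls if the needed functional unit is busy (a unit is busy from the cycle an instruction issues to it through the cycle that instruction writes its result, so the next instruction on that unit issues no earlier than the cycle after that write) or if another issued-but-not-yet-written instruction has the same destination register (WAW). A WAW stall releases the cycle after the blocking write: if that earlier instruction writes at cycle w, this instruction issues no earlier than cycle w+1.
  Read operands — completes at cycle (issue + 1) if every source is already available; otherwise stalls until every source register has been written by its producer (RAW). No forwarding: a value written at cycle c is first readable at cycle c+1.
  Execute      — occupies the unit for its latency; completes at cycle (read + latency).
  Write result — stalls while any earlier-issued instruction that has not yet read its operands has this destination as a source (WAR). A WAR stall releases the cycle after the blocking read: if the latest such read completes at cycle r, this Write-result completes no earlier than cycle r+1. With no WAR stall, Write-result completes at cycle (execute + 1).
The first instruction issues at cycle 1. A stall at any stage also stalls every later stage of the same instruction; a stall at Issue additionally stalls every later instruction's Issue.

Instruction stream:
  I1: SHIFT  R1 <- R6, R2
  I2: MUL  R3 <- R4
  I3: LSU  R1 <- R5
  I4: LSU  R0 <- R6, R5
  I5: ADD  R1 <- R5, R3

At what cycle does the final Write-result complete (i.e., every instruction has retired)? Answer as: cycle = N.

I1: IS=1 RO=2 EX=3 WR=4
I2: IS=2 RO=3 EX=9 WR=10
I3: IS=5 RO=6 EX=7 WR=8  [WAW R1: wait I1 write@4]
I4: IS=9 RO=10 EX=11 WR=12  [struct: LSU busy until I3 writes@8]
I5: IS=10 RO=11 EX=13 WR=14

cycle = 14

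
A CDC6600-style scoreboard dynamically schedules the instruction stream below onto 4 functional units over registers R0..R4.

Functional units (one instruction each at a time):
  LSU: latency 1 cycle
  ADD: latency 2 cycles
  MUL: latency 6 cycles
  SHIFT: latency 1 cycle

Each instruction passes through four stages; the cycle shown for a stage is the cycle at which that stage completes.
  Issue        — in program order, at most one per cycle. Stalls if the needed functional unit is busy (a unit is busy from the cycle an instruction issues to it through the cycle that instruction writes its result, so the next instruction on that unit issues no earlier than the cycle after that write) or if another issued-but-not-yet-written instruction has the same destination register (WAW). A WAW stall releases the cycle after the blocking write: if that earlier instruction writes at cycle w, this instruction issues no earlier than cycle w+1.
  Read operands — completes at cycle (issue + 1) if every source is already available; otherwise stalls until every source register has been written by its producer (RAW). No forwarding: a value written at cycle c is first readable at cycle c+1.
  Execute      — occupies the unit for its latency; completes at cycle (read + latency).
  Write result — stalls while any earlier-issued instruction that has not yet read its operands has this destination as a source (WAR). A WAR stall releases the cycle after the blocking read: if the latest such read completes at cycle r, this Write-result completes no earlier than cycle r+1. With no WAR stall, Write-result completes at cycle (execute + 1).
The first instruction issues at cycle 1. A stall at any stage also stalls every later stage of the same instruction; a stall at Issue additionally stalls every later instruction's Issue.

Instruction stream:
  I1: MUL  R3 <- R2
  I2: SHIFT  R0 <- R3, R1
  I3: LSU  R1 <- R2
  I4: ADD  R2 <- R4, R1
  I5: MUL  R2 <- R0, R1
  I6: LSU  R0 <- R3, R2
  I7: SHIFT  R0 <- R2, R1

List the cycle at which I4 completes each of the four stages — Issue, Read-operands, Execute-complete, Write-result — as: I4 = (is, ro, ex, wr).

I4 = (4, 12, 14, 15)

I1 -> (1, 2, 8, 9)
I2 -> (2, 10, 11, 12)  // RAW R3: wait I1 write@9
I3 -> (3, 4, 5, 11)  // WAR R1: wait I2 read@10
I4 -> (4, 12, 14, 15)  // RAW R1: wait I3 write@11
I5 -> (16, 17, 23, 24)  // WAW R2: wait I4 write@15
I6 -> (17, 25, 26, 27)  // RAW R2: wait I5 write@24
I7 -> (28, 29, 30, 31)  // WAW R0: wait I6 write@27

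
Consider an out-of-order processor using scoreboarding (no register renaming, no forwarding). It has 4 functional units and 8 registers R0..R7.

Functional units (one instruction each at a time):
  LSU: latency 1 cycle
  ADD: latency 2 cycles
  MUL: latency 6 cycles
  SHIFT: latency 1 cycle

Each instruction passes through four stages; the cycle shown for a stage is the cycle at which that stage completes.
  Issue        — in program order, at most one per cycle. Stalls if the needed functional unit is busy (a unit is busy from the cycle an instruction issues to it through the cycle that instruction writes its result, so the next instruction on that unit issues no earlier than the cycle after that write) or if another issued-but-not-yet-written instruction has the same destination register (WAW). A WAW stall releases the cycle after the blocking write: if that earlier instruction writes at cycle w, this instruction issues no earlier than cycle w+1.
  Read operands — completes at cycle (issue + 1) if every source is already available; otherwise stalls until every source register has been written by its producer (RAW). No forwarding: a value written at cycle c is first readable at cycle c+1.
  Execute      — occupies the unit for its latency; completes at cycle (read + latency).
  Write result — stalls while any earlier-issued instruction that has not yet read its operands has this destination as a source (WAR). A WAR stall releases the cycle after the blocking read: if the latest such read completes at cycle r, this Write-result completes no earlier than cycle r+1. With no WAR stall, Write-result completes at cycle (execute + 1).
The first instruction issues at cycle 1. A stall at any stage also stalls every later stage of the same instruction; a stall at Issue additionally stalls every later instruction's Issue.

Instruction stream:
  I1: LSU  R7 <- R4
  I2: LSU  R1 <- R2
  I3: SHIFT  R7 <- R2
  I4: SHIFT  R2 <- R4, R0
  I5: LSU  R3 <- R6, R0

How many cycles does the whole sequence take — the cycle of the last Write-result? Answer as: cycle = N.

[1] I1 issues→LSU
[2] I1 reads
[3] I1 exec-done
[4] I1 writes R7
[5] I2 issues→LSU
[6] I2 reads, I3 issues→SHIFT
[7] I2 exec-done, I3 reads
[8] I2 writes R1, I3 exec-done
[9] I3 writes R7
[10] I4 issues→SHIFT
[11] I4 reads, I5 issues→LSU
[12] I4 exec-done, I5 reads
[13] I4 writes R2, I5 exec-done
[14] I5 writes R3

cycle = 14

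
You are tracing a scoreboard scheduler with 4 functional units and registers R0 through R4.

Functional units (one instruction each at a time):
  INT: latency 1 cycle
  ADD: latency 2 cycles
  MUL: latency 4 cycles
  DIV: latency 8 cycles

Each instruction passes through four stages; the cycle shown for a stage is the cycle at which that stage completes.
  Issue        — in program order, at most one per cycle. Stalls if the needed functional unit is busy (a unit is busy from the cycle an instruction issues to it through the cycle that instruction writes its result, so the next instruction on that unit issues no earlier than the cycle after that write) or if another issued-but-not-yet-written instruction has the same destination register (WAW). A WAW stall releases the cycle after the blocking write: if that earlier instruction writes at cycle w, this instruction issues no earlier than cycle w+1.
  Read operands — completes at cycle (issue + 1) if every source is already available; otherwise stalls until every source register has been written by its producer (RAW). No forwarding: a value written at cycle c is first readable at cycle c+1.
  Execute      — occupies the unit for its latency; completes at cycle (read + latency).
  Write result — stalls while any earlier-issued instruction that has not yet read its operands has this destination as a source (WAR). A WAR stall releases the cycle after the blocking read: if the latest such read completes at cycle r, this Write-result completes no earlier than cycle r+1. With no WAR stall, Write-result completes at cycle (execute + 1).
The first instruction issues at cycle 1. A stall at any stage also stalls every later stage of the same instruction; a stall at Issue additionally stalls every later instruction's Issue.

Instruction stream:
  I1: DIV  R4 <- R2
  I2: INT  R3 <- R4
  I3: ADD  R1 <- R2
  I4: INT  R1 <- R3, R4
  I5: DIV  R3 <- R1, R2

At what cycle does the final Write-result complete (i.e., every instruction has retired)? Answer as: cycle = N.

cycle = 28

[1] I1 dispatched to DIV
[2] I1 operands ready; I2 dispatched to INT
[3] I3 dispatched to ADD
[4] I3 operands ready
[6] I3 complete
[7] R1←I3
[10] I1 complete
[11] R4←I1
[12] I2 operands ready
[13] I2 complete
[14] R3←I2
[15] I4 dispatched to INT
[16] I4 operands ready; I5 dispatched to DIV
[17] I4 complete
[18] R1←I4
[19] I5 operands ready
[27] I5 complete
[28] R3←I5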